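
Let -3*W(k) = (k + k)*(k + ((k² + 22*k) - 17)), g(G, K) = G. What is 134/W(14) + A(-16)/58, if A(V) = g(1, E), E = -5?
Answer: -387/33901 ≈ -0.011416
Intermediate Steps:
A(V) = 1
W(k) = -2*k*(-17 + k² + 23*k)/3 (W(k) = -(k + k)*(k + ((k² + 22*k) - 17))/3 = -2*k*(k + (-17 + k² + 22*k))/3 = -2*k*(-17 + k² + 23*k)/3)
134/W(14) + A(-16)/58 = 134/(((⅔)*14*(17 - 1*14² - 23*14))) + 1/58 = 134/(((⅔)*14*(17 - 1*196 - 322))) + 1*(1/58) = 134/(((⅔)*14*(17 - 196 - 322))) + 1/58 = 134/(((⅔)*14*(-501))) + 1/58 = 134/(-4676) + 1/58 = 134*(-1/4676) + 1/58 = -67/2338 + 1/58 = -387/33901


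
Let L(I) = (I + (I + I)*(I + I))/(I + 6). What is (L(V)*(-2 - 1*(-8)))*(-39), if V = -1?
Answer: -702/5 ≈ -140.40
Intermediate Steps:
L(I) = (I + 4*I²)/(6 + I) (L(I) = (I + (2*I)*(2*I))/(6 + I) = (I + 4*I²)/(6 + I))
(L(V)*(-2 - 1*(-8)))*(-39) = ((-(1 + 4*(-1))/(6 - 1))*(-2 - 1*(-8)))*(-39) = ((-1*(1 - 4)/5)*(-2 + 8))*(-39) = (-1*⅕*(-3)*6)*(-39) = ((⅗)*6)*(-39) = (18/5)*(-39) = -702/5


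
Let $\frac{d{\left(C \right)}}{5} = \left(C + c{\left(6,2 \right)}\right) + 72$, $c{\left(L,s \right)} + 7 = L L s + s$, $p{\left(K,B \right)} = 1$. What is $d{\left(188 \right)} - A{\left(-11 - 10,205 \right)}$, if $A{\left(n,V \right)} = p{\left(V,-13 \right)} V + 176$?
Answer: $1254$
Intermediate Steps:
$c{\left(L,s \right)} = -7 + s + s L^{2}$ ($c{\left(L,s \right)} = -7 + \left(L L s + s\right) = -7 + \left(L^{2} s + s\right) = -7 + \left(s L^{2} + s\right) = -7 + \left(s + s L^{2}\right) = -7 + s + s L^{2}$)
$d{\left(C \right)} = 695 + 5 C$ ($d{\left(C \right)} = 5 \left(\left(C + \left(-7 + 2 + 2 \cdot 6^{2}\right)\right) + 72\right) = 5 \left(\left(C + \left(-7 + 2 + 2 \cdot 36\right)\right) + 72\right) = 5 \left(\left(C + \left(-7 + 2 + 72\right)\right) + 72\right) = 5 \left(\left(C + 67\right) + 72\right) = 5 \left(\left(67 + C\right) + 72\right) = 5 \left(139 + C\right) = 695 + 5 C$)
$A{\left(n,V \right)} = 176 + V$ ($A{\left(n,V \right)} = 1 V + 176 = V + 176 = 176 + V$)
$d{\left(188 \right)} - A{\left(-11 - 10,205 \right)} = \left(695 + 5 \cdot 188\right) - \left(176 + 205\right) = \left(695 + 940\right) - 381 = 1635 - 381 = 1254$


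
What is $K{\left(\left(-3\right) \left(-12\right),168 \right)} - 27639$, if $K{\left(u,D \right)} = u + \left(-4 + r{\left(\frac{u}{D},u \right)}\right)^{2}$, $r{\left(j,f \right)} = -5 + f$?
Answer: $-26874$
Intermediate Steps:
$K{\left(u,D \right)} = u + \left(-9 + u\right)^{2}$ ($K{\left(u,D \right)} = u + \left(-4 + \left(-5 + u\right)\right)^{2} = u + \left(-9 + u\right)^{2}$)
$K{\left(\left(-3\right) \left(-12\right),168 \right)} - 27639 = \left(\left(-3\right) \left(-12\right) + \left(-9 - -36\right)^{2}\right) - 27639 = \left(36 + \left(-9 + 36\right)^{2}\right) - 27639 = \left(36 + 27^{2}\right) - 27639 = \left(36 + 729\right) - 27639 = 765 - 27639 = -26874$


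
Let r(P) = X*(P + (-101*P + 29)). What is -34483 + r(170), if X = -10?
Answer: 135227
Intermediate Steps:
r(P) = -290 + 1000*P (r(P) = -10*(P + (-101*P + 29)) = -10*(P + (29 - 101*P)) = -10*(29 - 100*P) = -290 + 1000*P)
-34483 + r(170) = -34483 + (-290 + 1000*170) = -34483 + (-290 + 170000) = -34483 + 169710 = 135227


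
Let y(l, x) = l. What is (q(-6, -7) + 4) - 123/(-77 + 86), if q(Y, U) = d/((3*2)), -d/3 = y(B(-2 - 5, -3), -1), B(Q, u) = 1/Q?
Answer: -403/42 ≈ -9.5952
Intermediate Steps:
d = 3/7 (d = -3/(-2 - 5) = -3/(-7) = -3*(-⅐) = 3/7 ≈ 0.42857)
q(Y, U) = 1/14 (q(Y, U) = 3/(7*((3*2))) = (3/7)/6 = (3/7)*(⅙) = 1/14)
(q(-6, -7) + 4) - 123/(-77 + 86) = (1/14 + 4) - 123/(-77 + 86) = 57/14 - 123/9 = 57/14 - 123*⅑ = 57/14 - 41/3 = -403/42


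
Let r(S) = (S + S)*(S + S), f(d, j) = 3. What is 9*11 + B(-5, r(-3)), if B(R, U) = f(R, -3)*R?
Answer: 84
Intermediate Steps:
r(S) = 4*S² (r(S) = (2*S)*(2*S) = 4*S²)
B(R, U) = 3*R
9*11 + B(-5, r(-3)) = 9*11 + 3*(-5) = 99 - 15 = 84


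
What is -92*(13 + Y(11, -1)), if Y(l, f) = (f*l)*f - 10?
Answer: -1288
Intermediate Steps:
Y(l, f) = -10 + l*f² (Y(l, f) = l*f² - 10 = -10 + l*f²)
-92*(13 + Y(11, -1)) = -92*(13 + (-10 + 11*(-1)²)) = -92*(13 + (-10 + 11*1)) = -92*(13 + (-10 + 11)) = -92*(13 + 1) = -92*14 = -1288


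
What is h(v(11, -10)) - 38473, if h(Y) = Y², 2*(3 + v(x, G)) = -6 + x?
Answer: -153891/4 ≈ -38473.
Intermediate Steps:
v(x, G) = -6 + x/2 (v(x, G) = -3 + (-6 + x)/2 = -3 + (-3 + x/2) = -6 + x/2)
h(v(11, -10)) - 38473 = (-6 + (½)*11)² - 38473 = (-6 + 11/2)² - 38473 = (-½)² - 38473 = ¼ - 38473 = -153891/4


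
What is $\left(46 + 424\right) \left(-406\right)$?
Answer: $-190820$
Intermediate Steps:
$\left(46 + 424\right) \left(-406\right) = 470 \left(-406\right) = -190820$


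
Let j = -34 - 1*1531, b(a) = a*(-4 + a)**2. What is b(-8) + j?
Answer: -2717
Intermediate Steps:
j = -1565 (j = -34 - 1531 = -1565)
b(-8) + j = -8*(-4 - 8)**2 - 1565 = -8*(-12)**2 - 1565 = -8*144 - 1565 = -1152 - 1565 = -2717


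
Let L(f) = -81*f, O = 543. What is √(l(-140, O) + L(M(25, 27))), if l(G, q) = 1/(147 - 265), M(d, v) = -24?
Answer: √27068138/118 ≈ 44.091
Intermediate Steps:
l(G, q) = -1/118 (l(G, q) = 1/(-118) = -1/118)
√(l(-140, O) + L(M(25, 27))) = √(-1/118 - 81*(-24)) = √(-1/118 + 1944) = √(229391/118) = √27068138/118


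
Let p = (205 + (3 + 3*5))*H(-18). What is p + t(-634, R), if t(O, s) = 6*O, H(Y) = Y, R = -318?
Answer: -7818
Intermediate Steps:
p = -4014 (p = (205 + (3 + 3*5))*(-18) = (205 + (3 + 15))*(-18) = (205 + 18)*(-18) = 223*(-18) = -4014)
p + t(-634, R) = -4014 + 6*(-634) = -4014 - 3804 = -7818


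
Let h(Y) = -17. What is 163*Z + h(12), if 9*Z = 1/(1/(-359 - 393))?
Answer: -122729/9 ≈ -13637.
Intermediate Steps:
Z = -752/9 (Z = 1/(9*(1/(-359 - 393))) = 1/(9*(1/(-752))) = 1/(9*(-1/752)) = (⅑)*(-752) = -752/9 ≈ -83.556)
163*Z + h(12) = 163*(-752/9) - 17 = -122576/9 - 17 = -122729/9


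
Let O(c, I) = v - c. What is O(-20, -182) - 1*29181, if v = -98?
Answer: -29259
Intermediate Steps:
O(c, I) = -98 - c
O(-20, -182) - 1*29181 = (-98 - 1*(-20)) - 1*29181 = (-98 + 20) - 29181 = -78 - 29181 = -29259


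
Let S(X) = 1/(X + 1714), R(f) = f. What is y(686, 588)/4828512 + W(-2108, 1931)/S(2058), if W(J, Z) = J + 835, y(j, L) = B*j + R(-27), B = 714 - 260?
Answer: -23185336155655/4828512 ≈ -4.8018e+6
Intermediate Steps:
B = 454
S(X) = 1/(1714 + X)
y(j, L) = -27 + 454*j (y(j, L) = 454*j - 27 = -27 + 454*j)
W(J, Z) = 835 + J
y(686, 588)/4828512 + W(-2108, 1931)/S(2058) = (-27 + 454*686)/4828512 + (835 - 2108)/(1/(1714 + 2058)) = (-27 + 311444)*(1/4828512) - 1273/(1/3772) = 311417*(1/4828512) - 1273/1/3772 = 311417/4828512 - 1273*3772 = 311417/4828512 - 4801756 = -23185336155655/4828512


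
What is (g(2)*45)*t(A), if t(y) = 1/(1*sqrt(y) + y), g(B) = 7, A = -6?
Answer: -45 - 15*I*sqrt(6)/2 ≈ -45.0 - 18.371*I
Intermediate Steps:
t(y) = 1/(y + sqrt(y)) (t(y) = 1/(sqrt(y) + y) = 1/(y + sqrt(y)))
(g(2)*45)*t(A) = (7*45)/(-6 + sqrt(-6)) = 315/(-6 + I*sqrt(6))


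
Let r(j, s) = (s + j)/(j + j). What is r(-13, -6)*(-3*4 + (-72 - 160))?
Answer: -2318/13 ≈ -178.31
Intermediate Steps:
r(j, s) = (j + s)/(2*j) (r(j, s) = (j + s)/((2*j)) = (j + s)*(1/(2*j)) = (j + s)/(2*j))
r(-13, -6)*(-3*4 + (-72 - 160)) = ((1/2)*(-13 - 6)/(-13))*(-3*4 + (-72 - 160)) = ((1/2)*(-1/13)*(-19))*(-12 - 232) = (19/26)*(-244) = -2318/13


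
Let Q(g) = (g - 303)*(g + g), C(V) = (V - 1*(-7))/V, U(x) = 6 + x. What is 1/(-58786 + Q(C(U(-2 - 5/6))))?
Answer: -361/21916658 ≈ -1.6471e-5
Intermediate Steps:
C(V) = (7 + V)/V (C(V) = (V + 7)/V = (7 + V)/V)
Q(g) = 2*g*(-303 + g) (Q(g) = (-303 + g)*(2*g) = 2*g*(-303 + g))
1/(-58786 + Q(C(U(-2 - 5/6)))) = 1/(-58786 + 2*((7 + (6 + (-2 - 5/6)))/(6 + (-2 - 5/6)))*(-303 + (7 + (6 + (-2 - 5/6)))/(6 + (-2 - 5/6)))) = 1/(-58786 + 2*((7 + (6 - 17/6))/(6 - 17/6))*(-303 + (7 + (6 - 17/6))/(6 - 17/6))) = 1/(-58786 + 2*((7 + 19/6)/(19/6))*(-303 + (7 + 19/6)/(19/6))) = 1/(-58786 + 2*((6/19)*(61/6))*(-303 + (6/19)*(61/6))) = 1/(-58786 + 2*(61/19)*(-303 + 61/19)) = 1/(-58786 + 2*(61/19)*(-5696/19)) = 1/(-58786 - 694912/361) = 1/(-21916658/361) = -361/21916658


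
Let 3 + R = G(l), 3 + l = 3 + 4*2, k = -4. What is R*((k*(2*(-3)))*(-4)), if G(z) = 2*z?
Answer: -1248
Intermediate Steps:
l = 8 (l = -3 + (3 + 4*2) = -3 + (3 + 8) = -3 + 11 = 8)
R = 13 (R = -3 + 2*8 = -3 + 16 = 13)
R*((k*(2*(-3)))*(-4)) = 13*(-8*(-3)*(-4)) = 13*(-4*(-6)*(-4)) = 13*(24*(-4)) = 13*(-96) = -1248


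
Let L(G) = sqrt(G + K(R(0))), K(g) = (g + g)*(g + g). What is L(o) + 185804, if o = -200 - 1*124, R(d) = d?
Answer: 185804 + 18*I ≈ 1.858e+5 + 18.0*I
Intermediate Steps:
o = -324 (o = -200 - 124 = -324)
K(g) = 4*g**2 (K(g) = (2*g)*(2*g) = 4*g**2)
L(G) = sqrt(G) (L(G) = sqrt(G + 4*0**2) = sqrt(G + 4*0) = sqrt(G + 0) = sqrt(G))
L(o) + 185804 = sqrt(-324) + 185804 = 18*I + 185804 = 185804 + 18*I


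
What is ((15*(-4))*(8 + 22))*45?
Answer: -81000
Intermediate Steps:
((15*(-4))*(8 + 22))*45 = -60*30*45 = -1800*45 = -81000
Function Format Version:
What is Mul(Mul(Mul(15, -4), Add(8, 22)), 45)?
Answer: -81000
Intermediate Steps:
Mul(Mul(Mul(15, -4), Add(8, 22)), 45) = Mul(Mul(-60, 30), 45) = Mul(-1800, 45) = -81000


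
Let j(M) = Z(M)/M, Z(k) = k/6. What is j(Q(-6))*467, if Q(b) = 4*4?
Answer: 467/6 ≈ 77.833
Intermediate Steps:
Q(b) = 16
Z(k) = k/6 (Z(k) = k*(⅙) = k/6)
j(M) = ⅙ (j(M) = (M/6)/M = ⅙)
j(Q(-6))*467 = (⅙)*467 = 467/6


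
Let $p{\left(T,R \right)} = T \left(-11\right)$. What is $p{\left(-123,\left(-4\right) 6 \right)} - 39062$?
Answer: $-37709$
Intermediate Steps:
$p{\left(T,R \right)} = - 11 T$
$p{\left(-123,\left(-4\right) 6 \right)} - 39062 = \left(-11\right) \left(-123\right) - 39062 = 1353 - 39062 = -37709$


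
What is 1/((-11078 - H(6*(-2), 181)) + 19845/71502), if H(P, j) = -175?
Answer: -23834/259855487 ≈ -9.1720e-5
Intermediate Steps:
1/((-11078 - H(6*(-2), 181)) + 19845/71502) = 1/((-11078 - 1*(-175)) + 19845/71502) = 1/((-11078 + 175) + 19845*(1/71502)) = 1/(-10903 + 6615/23834) = 1/(-259855487/23834) = -23834/259855487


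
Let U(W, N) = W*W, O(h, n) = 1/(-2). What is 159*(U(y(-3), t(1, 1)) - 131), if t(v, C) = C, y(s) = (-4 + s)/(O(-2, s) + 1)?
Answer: 10335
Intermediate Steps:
O(h, n) = -½
y(s) = -8 + 2*s (y(s) = (-4 + s)/(-½ + 1) = (-4 + s)/(½) = (-4 + s)*2 = -8 + 2*s)
U(W, N) = W²
159*(U(y(-3), t(1, 1)) - 131) = 159*((-8 + 2*(-3))² - 131) = 159*((-8 - 6)² - 131) = 159*((-14)² - 131) = 159*(196 - 131) = 159*65 = 10335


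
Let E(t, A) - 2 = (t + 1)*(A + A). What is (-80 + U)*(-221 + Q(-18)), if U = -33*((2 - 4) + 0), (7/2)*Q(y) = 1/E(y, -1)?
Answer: 27845/9 ≈ 3093.9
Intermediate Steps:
E(t, A) = 2 + 2*A*(1 + t) (E(t, A) = 2 + (t + 1)*(A + A) = 2 + (1 + t)*(2*A) = 2 + 2*A*(1 + t))
Q(y) = -1/(7*y) (Q(y) = 2/(7*(2 + 2*(-1) + 2*(-1)*y)) = 2/(7*(2 - 2 - 2*y)) = 2/(7*((-2*y))) = 2*(-1/(2*y))/7 = -1/(7*y))
U = 66 (U = -33*(-2 + 0) = -33*(-2) = 66)
(-80 + U)*(-221 + Q(-18)) = (-80 + 66)*(-221 - ⅐/(-18)) = -14*(-221 - ⅐*(-1/18)) = -14*(-221 + 1/126) = -14*(-27845/126) = 27845/9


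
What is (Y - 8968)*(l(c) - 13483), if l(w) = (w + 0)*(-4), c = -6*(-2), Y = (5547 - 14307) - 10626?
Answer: 383657974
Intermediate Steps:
Y = -19386 (Y = -8760 - 10626 = -19386)
c = 12
l(w) = -4*w (l(w) = w*(-4) = -4*w)
(Y - 8968)*(l(c) - 13483) = (-19386 - 8968)*(-4*12 - 13483) = -28354*(-48 - 13483) = -28354*(-13531) = 383657974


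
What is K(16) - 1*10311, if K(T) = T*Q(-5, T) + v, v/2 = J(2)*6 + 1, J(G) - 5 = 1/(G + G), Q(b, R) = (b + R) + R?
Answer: -9814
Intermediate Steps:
Q(b, R) = b + 2*R (Q(b, R) = (R + b) + R = b + 2*R)
J(G) = 5 + 1/(2*G) (J(G) = 5 + 1/(G + G) = 5 + 1/(2*G))
v = 65 (v = 2*((5 + (½)/2)*6 + 1) = 2*((5 + (½)*(½))*6 + 1) = 2*((5 + ¼)*6 + 1) = 2*((21/4)*6 + 1) = 2*(63/2 + 1) = 2*(65/2) = 65)
K(T) = 65 + T*(-5 + 2*T) (K(T) = T*(-5 + 2*T) + 65 = 65 + T*(-5 + 2*T))
K(16) - 1*10311 = (65 + 16*(-5 + 2*16)) - 1*10311 = (65 + 16*(-5 + 32)) - 10311 = (65 + 16*27) - 10311 = (65 + 432) - 10311 = 497 - 10311 = -9814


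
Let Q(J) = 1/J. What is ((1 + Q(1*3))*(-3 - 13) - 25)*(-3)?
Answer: 139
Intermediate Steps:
((1 + Q(1*3))*(-3 - 13) - 25)*(-3) = ((1 + 1/(1*3))*(-3 - 13) - 25)*(-3) = ((1 + 1/3)*(-16) - 25)*(-3) = ((4/3)*(-16) - 25)*(-3) = (-64/3 - 25)*(-3) = -139/3*(-3) = 139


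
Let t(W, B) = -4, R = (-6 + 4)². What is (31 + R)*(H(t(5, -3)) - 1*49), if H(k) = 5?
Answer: -1540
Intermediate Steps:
R = 4 (R = (-2)² = 4)
(31 + R)*(H(t(5, -3)) - 1*49) = (31 + 4)*(5 - 1*49) = 35*(5 - 49) = 35*(-44) = -1540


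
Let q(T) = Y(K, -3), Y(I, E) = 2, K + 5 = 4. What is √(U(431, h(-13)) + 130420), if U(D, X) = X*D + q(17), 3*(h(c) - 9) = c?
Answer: 10*√11919/3 ≈ 363.91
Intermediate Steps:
K = -1 (K = -5 + 4 = -1)
h(c) = 9 + c/3
q(T) = 2
U(D, X) = 2 + D*X (U(D, X) = X*D + 2 = D*X + 2 = 2 + D*X)
√(U(431, h(-13)) + 130420) = √((2 + 431*(9 + (⅓)*(-13))) + 130420) = √((2 + 431*(9 - 13/3)) + 130420) = √((2 + 431*(14/3)) + 130420) = √((2 + 6034/3) + 130420) = √(6040/3 + 130420) = √(397300/3) = 10*√11919/3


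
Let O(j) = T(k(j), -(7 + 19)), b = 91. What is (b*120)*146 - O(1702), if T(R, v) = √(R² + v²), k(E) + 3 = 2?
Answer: 1594320 - √677 ≈ 1.5943e+6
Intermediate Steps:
k(E) = -1 (k(E) = -3 + 2 = -1)
O(j) = √677 (O(j) = √((-1)² + (-(7 + 19))²) = √(1 + (-1*26)²) = √(1 + (-26)²) = √(1 + 676) = √677)
(b*120)*146 - O(1702) = (91*120)*146 - √677 = 10920*146 - √677 = 1594320 - √677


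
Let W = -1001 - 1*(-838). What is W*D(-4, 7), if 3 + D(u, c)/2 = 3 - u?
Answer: -1304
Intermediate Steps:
D(u, c) = -2*u (D(u, c) = -6 + 2*(3 - u) = -6 + (6 - 2*u) = -2*u)
W = -163 (W = -1001 + 838 = -163)
W*D(-4, 7) = -(-326)*(-4) = -163*8 = -1304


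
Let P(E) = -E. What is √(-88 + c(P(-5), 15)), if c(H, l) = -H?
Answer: I*√93 ≈ 9.6436*I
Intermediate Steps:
√(-88 + c(P(-5), 15)) = √(-88 - (-1)*(-5)) = √(-88 - 1*5) = √(-88 - 5) = √(-93) = I*√93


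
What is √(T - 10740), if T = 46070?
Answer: √35330 ≈ 187.96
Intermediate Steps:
√(T - 10740) = √(46070 - 10740) = √35330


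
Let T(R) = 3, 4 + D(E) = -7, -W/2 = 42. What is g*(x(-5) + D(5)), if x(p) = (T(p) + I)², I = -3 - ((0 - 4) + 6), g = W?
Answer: 588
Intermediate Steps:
W = -84 (W = -2*42 = -84)
D(E) = -11 (D(E) = -4 - 7 = -11)
g = -84
I = -5 (I = -3 - (-4 + 6) = -3 - 1*2 = -3 - 2 = -5)
x(p) = 4 (x(p) = (3 - 5)² = (-2)² = 4)
g*(x(-5) + D(5)) = -84*(4 - 11) = -84*(-7) = 588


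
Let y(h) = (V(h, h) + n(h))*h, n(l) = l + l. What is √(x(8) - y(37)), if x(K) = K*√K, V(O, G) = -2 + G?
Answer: √(-4033 + 16*√2) ≈ 63.328*I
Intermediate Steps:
n(l) = 2*l
x(K) = K^(3/2)
y(h) = h*(-2 + 3*h) (y(h) = ((-2 + h) + 2*h)*h = (-2 + 3*h)*h = h*(-2 + 3*h))
√(x(8) - y(37)) = √(8^(3/2) - 37*(-2 + 3*37)) = √(16*√2 - 37*(-2 + 111)) = √(16*√2 - 37*109) = √(16*√2 - 1*4033) = √(16*√2 - 4033) = √(-4033 + 16*√2)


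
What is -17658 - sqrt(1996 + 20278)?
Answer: -17658 - sqrt(22274) ≈ -17807.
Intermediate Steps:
-17658 - sqrt(1996 + 20278) = -17658 - sqrt(22274)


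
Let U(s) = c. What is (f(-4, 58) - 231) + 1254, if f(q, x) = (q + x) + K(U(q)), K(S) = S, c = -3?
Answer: 1074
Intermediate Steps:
U(s) = -3
f(q, x) = -3 + q + x (f(q, x) = (q + x) - 3 = -3 + q + x)
(f(-4, 58) - 231) + 1254 = ((-3 - 4 + 58) - 231) + 1254 = (51 - 231) + 1254 = -180 + 1254 = 1074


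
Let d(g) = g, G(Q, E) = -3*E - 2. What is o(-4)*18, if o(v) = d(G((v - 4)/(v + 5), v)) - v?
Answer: 252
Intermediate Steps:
G(Q, E) = -2 - 3*E
o(v) = -2 - 4*v (o(v) = (-2 - 3*v) - v = -2 - 4*v)
o(-4)*18 = (-2 - 4*(-4))*18 = (-2 + 16)*18 = 14*18 = 252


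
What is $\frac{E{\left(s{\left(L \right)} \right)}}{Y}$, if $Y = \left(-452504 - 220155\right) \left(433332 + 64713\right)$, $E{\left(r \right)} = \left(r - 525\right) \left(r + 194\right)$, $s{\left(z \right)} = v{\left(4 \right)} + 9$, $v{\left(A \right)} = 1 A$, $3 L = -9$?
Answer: $\frac{35328}{111671483885} \approx 3.1636 \cdot 10^{-7}$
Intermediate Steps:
$L = -3$ ($L = \frac{1}{3} \left(-9\right) = -3$)
$v{\left(A \right)} = A$
$s{\left(z \right)} = 13$ ($s{\left(z \right)} = 4 + 9 = 13$)
$E{\left(r \right)} = \left(-525 + r\right) \left(194 + r\right)$
$Y = -335014451655$ ($Y = \left(-672659\right) 498045 = -335014451655$)
$\frac{E{\left(s{\left(L \right)} \right)}}{Y} = \frac{-101850 + 13^{2} - 4303}{-335014451655} = \left(-101850 + 169 - 4303\right) \left(- \frac{1}{335014451655}\right) = \left(-105984\right) \left(- \frac{1}{335014451655}\right) = \frac{35328}{111671483885}$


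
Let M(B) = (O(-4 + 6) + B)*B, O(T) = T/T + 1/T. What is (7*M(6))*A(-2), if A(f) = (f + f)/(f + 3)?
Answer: -1260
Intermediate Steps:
O(T) = 1 + 1/T
A(f) = 2*f/(3 + f) (A(f) = (2*f)/(3 + f) = 2*f/(3 + f))
M(B) = B*(3/2 + B) (M(B) = ((1 + (-4 + 6))/(-4 + 6) + B)*B = ((1 + 2)/2 + B)*B = ((1/2)*3 + B)*B = (3/2 + B)*B = B*(3/2 + B))
(7*M(6))*A(-2) = (7*((1/2)*6*(3 + 2*6)))*(2*(-2)/(3 - 2)) = (7*((1/2)*6*(3 + 12)))*(2*(-2)/1) = (7*((1/2)*6*15))*(2*(-2)*1) = (7*45)*(-4) = 315*(-4) = -1260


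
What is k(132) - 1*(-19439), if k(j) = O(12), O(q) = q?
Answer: 19451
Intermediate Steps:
k(j) = 12
k(132) - 1*(-19439) = 12 - 1*(-19439) = 12 + 19439 = 19451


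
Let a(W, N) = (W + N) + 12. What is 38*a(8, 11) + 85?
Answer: 1263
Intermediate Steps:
a(W, N) = 12 + N + W (a(W, N) = (N + W) + 12 = 12 + N + W)
38*a(8, 11) + 85 = 38*(12 + 11 + 8) + 85 = 38*31 + 85 = 1178 + 85 = 1263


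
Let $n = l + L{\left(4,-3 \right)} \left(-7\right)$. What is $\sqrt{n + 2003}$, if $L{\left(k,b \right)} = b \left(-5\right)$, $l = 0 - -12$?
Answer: $\sqrt{1910} \approx 43.704$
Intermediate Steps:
$l = 12$ ($l = 0 + 12 = 12$)
$L{\left(k,b \right)} = - 5 b$
$n = -93$ ($n = 12 + \left(-5\right) \left(-3\right) \left(-7\right) = 12 + 15 \left(-7\right) = 12 - 105 = -93$)
$\sqrt{n + 2003} = \sqrt{-93 + 2003} = \sqrt{1910}$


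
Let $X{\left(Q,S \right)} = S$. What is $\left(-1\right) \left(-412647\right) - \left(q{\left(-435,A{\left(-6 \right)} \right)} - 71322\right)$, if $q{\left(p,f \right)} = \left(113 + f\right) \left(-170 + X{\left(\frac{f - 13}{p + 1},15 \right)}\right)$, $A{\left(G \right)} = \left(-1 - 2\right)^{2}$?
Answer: $502879$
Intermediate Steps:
$A{\left(G \right)} = 9$ ($A{\left(G \right)} = \left(-3\right)^{2} = 9$)
$q{\left(p,f \right)} = -17515 - 155 f$ ($q{\left(p,f \right)} = \left(113 + f\right) \left(-170 + 15\right) = \left(113 + f\right) \left(-155\right) = -17515 - 155 f$)
$\left(-1\right) \left(-412647\right) - \left(q{\left(-435,A{\left(-6 \right)} \right)} - 71322\right) = \left(-1\right) \left(-412647\right) - \left(\left(-17515 - 1395\right) - 71322\right) = 412647 - \left(\left(-17515 - 1395\right) - 71322\right) = 412647 - \left(-18910 - 71322\right) = 412647 - -90232 = 412647 + 90232 = 502879$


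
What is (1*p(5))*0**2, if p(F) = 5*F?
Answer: 0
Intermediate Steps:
(1*p(5))*0**2 = (1*(5*5))*0**2 = (1*25)*0 = 25*0 = 0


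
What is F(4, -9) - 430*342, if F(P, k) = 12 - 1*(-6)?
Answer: -147042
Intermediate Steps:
F(P, k) = 18 (F(P, k) = 12 + 6 = 18)
F(4, -9) - 430*342 = 18 - 430*342 = 18 - 147060 = -147042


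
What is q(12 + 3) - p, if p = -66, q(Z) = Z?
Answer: 81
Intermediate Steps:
q(12 + 3) - p = (12 + 3) - 1*(-66) = 15 + 66 = 81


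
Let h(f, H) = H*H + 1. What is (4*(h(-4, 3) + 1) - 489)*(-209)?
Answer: 93005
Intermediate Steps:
h(f, H) = 1 + H² (h(f, H) = H² + 1 = 1 + H²)
(4*(h(-4, 3) + 1) - 489)*(-209) = (4*((1 + 3²) + 1) - 489)*(-209) = (4*((1 + 9) + 1) - 489)*(-209) = (4*(10 + 1) - 489)*(-209) = (4*11 - 489)*(-209) = (44 - 489)*(-209) = -445*(-209) = 93005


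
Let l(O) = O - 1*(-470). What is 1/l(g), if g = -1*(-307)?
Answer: 1/777 ≈ 0.0012870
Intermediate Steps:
g = 307
l(O) = 470 + O (l(O) = O + 470 = 470 + O)
1/l(g) = 1/(470 + 307) = 1/777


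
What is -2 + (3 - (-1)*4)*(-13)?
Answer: -93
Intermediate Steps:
-2 + (3 - (-1)*4)*(-13) = -2 + (3 - 1*(-4))*(-13) = -2 + (3 + 4)*(-13) = -2 + 7*(-13) = -2 - 91 = -93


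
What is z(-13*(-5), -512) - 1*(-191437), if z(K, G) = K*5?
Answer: 191762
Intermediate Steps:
z(K, G) = 5*K
z(-13*(-5), -512) - 1*(-191437) = 5*(-13*(-5)) - 1*(-191437) = 5*65 + 191437 = 325 + 191437 = 191762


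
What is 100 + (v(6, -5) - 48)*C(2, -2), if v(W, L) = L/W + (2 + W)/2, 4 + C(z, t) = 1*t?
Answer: 369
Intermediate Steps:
C(z, t) = -4 + t (C(z, t) = -4 + 1*t = -4 + t)
v(W, L) = 1 + W/2 + L/W (v(W, L) = L/W + (2 + W)*(½) = L/W + (1 + W/2) = 1 + W/2 + L/W)
100 + (v(6, -5) - 48)*C(2, -2) = 100 + ((1 + (½)*6 - 5/6) - 48)*(-4 - 2) = 100 + ((1 + 3 - 5*⅙) - 48)*(-6) = 100 + ((1 + 3 - ⅚) - 48)*(-6) = 100 + (19/6 - 48)*(-6) = 100 - 269/6*(-6) = 100 + 269 = 369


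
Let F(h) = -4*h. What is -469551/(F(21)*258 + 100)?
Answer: 469551/21572 ≈ 21.767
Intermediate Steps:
-469551/(F(21)*258 + 100) = -469551/(-4*21*258 + 100) = -469551/(-84*258 + 100) = -469551/(-21672 + 100) = -469551/(-21572) = -469551*(-1/21572) = 469551/21572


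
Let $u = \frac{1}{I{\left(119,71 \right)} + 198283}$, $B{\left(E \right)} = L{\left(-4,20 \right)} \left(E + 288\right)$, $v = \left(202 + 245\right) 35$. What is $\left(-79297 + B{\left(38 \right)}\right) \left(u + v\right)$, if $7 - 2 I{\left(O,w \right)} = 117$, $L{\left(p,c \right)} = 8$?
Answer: $- \frac{79277945510343}{66076} \approx -1.1998 \cdot 10^{9}$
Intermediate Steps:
$I{\left(O,w \right)} = -55$ ($I{\left(O,w \right)} = \frac{7}{2} - \frac{117}{2} = -55$)
$v = 15645$ ($v = 447 \cdot 35 = 15645$)
$B{\left(E \right)} = 2304 + 8 E$ ($B{\left(E \right)} = 8 \left(E + 288\right) = 8 \left(288 + E\right) = 2304 + 8 E$)
$u = \frac{1}{198228}$ ($u = \frac{1}{-55 + 198283} = \frac{1}{198228} \approx 5.0447 \cdot 10^{-6}$)
$\left(-79297 + B{\left(38 \right)}\right) \left(u + v\right) = \left(-79297 + \left(2304 + 8 \cdot 38\right)\right) \left(\frac{1}{198228} + 15645\right) = \left(-79297 + \left(2304 + 304\right)\right) \frac{3101277061}{198228} = \left(-79297 + 2608\right) \frac{3101277061}{198228} = \left(-76689\right) \frac{3101277061}{198228} = - \frac{79277945510343}{66076}$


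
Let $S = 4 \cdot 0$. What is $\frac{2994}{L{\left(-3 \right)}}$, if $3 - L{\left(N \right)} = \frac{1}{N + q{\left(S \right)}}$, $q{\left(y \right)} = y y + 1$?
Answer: $\frac{5988}{7} \approx 855.43$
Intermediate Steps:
$S = 0$
$q{\left(y \right)} = 1 + y^{2}$ ($q{\left(y \right)} = y^{2} + 1 = 1 + y^{2}$)
$L{\left(N \right)} = 3 - \frac{1}{1 + N}$ ($L{\left(N \right)} = 3 - \frac{1}{N + \left(1 + 0^{2}\right)} = 3 - \frac{1}{N + \left(1 + 0\right)} = 3 - \frac{1}{N + 1} = 3 - \frac{1}{1 + N}$)
$\frac{2994}{L{\left(-3 \right)}} = \frac{2994}{\frac{1}{1 - 3} \left(2 + 3 \left(-3\right)\right)} = \frac{2994}{\frac{1}{-2} \left(2 - 9\right)} = \frac{2994}{\left(- \frac{1}{2}\right) \left(-7\right)} = \frac{2994}{\frac{7}{2}} = 2994 \cdot \frac{2}{7} = \frac{5988}{7}$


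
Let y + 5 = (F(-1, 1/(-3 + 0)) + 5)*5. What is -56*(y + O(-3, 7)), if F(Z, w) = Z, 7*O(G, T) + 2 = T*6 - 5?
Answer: -1120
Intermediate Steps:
O(G, T) = -1 + 6*T/7 (O(G, T) = -2/7 + (T*6 - 5)/7 = -2/7 + (6*T - 5)/7 = -2/7 + (-5 + 6*T)/7 = -2/7 + (-5/7 + 6*T/7) = -1 + 6*T/7)
y = 15 (y = -5 + (-1 + 5)*5 = -5 + 4*5 = -5 + 20 = 15)
-56*(y + O(-3, 7)) = -56*(15 + (-1 + (6/7)*7)) = -56*(15 + (-1 + 6)) = -56*(15 + 5) = -56*20 = -1120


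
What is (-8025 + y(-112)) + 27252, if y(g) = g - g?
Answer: 19227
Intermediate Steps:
y(g) = 0
(-8025 + y(-112)) + 27252 = (-8025 + 0) + 27252 = -8025 + 27252 = 19227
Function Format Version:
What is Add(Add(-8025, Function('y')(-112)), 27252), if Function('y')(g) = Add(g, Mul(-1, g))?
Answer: 19227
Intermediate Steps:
Function('y')(g) = 0
Add(Add(-8025, Function('y')(-112)), 27252) = Add(Add(-8025, 0), 27252) = Add(-8025, 27252) = 19227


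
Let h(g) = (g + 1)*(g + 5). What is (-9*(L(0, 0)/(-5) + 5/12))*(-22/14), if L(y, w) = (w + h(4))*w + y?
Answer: 165/28 ≈ 5.8929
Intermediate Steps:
h(g) = (1 + g)*(5 + g)
L(y, w) = y + w*(45 + w) (L(y, w) = (w + (5 + 4² + 6*4))*w + y = (w + (5 + 16 + 24))*w + y = (w + 45)*w + y = (45 + w)*w + y = w*(45 + w) + y = y + w*(45 + w))
(-9*(L(0, 0)/(-5) + 5/12))*(-22/14) = (-9*((0 + 0² + 45*0)/(-5) + 5/12))*(-22/14) = (-9*((0 + 0 + 0)*(-⅕) + 5*(1/12)))*(-22*1/14) = -9*(0*(-⅕) + 5/12)*(-11/7) = -9*(0 + 5/12)*(-11/7) = -9*5/12*(-11/7) = -15/4*(-11/7) = 165/28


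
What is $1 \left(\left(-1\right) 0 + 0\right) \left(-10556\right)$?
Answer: $0$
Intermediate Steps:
$1 \left(\left(-1\right) 0 + 0\right) \left(-10556\right) = 1 \left(0 + 0\right) \left(-10556\right) = 1 \cdot 0 \left(-10556\right) = 0 \left(-10556\right) = 0$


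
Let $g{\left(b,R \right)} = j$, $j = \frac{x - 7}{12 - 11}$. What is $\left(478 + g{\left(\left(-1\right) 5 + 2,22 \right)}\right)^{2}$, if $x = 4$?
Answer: $225625$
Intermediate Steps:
$j = -3$ ($j = \frac{4 - 7}{12 - 11} = - \frac{3}{1} = \left(-3\right) 1 = -3$)
$g{\left(b,R \right)} = -3$
$\left(478 + g{\left(\left(-1\right) 5 + 2,22 \right)}\right)^{2} = \left(478 - 3\right)^{2} = 475^{2} = 225625$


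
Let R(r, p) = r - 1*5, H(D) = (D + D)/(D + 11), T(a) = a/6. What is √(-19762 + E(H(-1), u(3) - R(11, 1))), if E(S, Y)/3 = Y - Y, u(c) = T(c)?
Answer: I*√19762 ≈ 140.58*I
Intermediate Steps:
T(a) = a/6 (T(a) = a*(⅙) = a/6)
H(D) = 2*D/(11 + D) (H(D) = (2*D)/(11 + D) = 2*D/(11 + D))
R(r, p) = -5 + r (R(r, p) = r - 5 = -5 + r)
u(c) = c/6
E(S, Y) = 0 (E(S, Y) = 3*(Y - Y) = 3*0 = 0)
√(-19762 + E(H(-1), u(3) - R(11, 1))) = √(-19762 + 0) = √(-19762) = I*√19762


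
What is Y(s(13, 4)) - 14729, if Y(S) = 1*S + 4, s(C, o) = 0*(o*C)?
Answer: -14725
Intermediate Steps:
s(C, o) = 0 (s(C, o) = 0*(C*o) = 0)
Y(S) = 4 + S (Y(S) = S + 4 = 4 + S)
Y(s(13, 4)) - 14729 = (4 + 0) - 14729 = 4 - 14729 = -14725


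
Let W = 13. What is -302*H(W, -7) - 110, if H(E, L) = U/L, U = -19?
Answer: -6508/7 ≈ -929.71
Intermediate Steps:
H(E, L) = -19/L
-302*H(W, -7) - 110 = -(-5738)/(-7) - 110 = -(-5738)*(-1)/7 - 110 = -302*19/7 - 110 = -5738/7 - 110 = -6508/7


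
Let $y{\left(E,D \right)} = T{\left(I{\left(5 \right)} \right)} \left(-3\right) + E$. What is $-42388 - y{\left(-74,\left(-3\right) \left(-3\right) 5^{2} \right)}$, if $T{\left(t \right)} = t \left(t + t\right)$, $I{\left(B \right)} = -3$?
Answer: $-42260$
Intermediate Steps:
$T{\left(t \right)} = 2 t^{2}$ ($T{\left(t \right)} = t 2 t = 2 t^{2}$)
$y{\left(E,D \right)} = -54 + E$ ($y{\left(E,D \right)} = 2 \left(-3\right)^{2} \left(-3\right) + E = 2 \cdot 9 \left(-3\right) + E = 18 \left(-3\right) + E = -54 + E$)
$-42388 - y{\left(-74,\left(-3\right) \left(-3\right) 5^{2} \right)} = -42388 - \left(-54 - 74\right) = -42388 - -128 = -42388 + 128 = -42260$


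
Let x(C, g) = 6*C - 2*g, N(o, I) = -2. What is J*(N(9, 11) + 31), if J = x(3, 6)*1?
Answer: 174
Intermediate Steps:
x(C, g) = -2*g + 6*C
J = 6 (J = (-2*6 + 6*3)*1 = (-12 + 18)*1 = 6*1 = 6)
J*(N(9, 11) + 31) = 6*(-2 + 31) = 6*29 = 174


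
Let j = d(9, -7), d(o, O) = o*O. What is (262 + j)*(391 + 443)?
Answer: 165966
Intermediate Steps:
d(o, O) = O*o
j = -63 (j = -7*9 = -63)
(262 + j)*(391 + 443) = (262 - 63)*(391 + 443) = 199*834 = 165966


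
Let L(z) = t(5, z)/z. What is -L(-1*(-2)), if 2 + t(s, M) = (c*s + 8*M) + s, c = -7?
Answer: 8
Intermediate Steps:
t(s, M) = -2 - 6*s + 8*M (t(s, M) = -2 + ((-7*s + 8*M) + s) = -2 + (-6*s + 8*M) = -2 - 6*s + 8*M)
L(z) = (-32 + 8*z)/z (L(z) = (-2 - 6*5 + 8*z)/z = (-2 - 30 + 8*z)/z = (-32 + 8*z)/z)
-L(-1*(-2)) = -(8 - 32/((-1*(-2)))) = -(8 - 32/2) = -(8 - 32*½) = -(8 - 16) = -1*(-8) = 8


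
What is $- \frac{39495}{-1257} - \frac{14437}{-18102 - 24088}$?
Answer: $\frac{561480453}{17677610} \approx 31.762$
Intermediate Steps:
$- \frac{39495}{-1257} - \frac{14437}{-18102 - 24088} = \left(-39495\right) \left(- \frac{1}{1257}\right) - \frac{14437}{-18102 - 24088} = \frac{13165}{419} - \frac{14437}{-42190} = \frac{13165}{419} - - \frac{14437}{42190} = \frac{13165}{419} + \frac{14437}{42190} = \frac{561480453}{17677610}$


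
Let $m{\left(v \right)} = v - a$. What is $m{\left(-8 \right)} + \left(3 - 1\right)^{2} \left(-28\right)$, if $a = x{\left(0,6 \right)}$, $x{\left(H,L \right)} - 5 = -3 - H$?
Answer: $-122$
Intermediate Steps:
$x{\left(H,L \right)} = 2 - H$ ($x{\left(H,L \right)} = 5 - \left(3 + H\right) = 2 - H$)
$a = 2$ ($a = 2 - 0 = 2 + 0 = 2$)
$m{\left(v \right)} = -2 + v$ ($m{\left(v \right)} = v - 2 = -2 + v$)
$m{\left(-8 \right)} + \left(3 - 1\right)^{2} \left(-28\right) = \left(-2 - 8\right) + \left(3 - 1\right)^{2} \left(-28\right) = -10 + 2^{2} \left(-28\right) = -10 + 4 \left(-28\right) = -10 - 112 = -122$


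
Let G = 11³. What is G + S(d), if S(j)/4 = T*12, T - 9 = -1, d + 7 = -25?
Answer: 1715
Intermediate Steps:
d = -32 (d = -7 - 25 = -32)
T = 8 (T = 9 - 1 = 8)
G = 1331
S(j) = 384 (S(j) = 4*(8*12) = 4*96 = 384)
G + S(d) = 1331 + 384 = 1715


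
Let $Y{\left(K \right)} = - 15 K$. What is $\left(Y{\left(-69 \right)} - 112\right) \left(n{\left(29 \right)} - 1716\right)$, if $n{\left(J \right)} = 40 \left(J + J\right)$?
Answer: $557492$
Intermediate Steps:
$n{\left(J \right)} = 80 J$ ($n{\left(J \right)} = 40 \cdot 2 J = 80 J$)
$\left(Y{\left(-69 \right)} - 112\right) \left(n{\left(29 \right)} - 1716\right) = \left(\left(-15\right) \left(-69\right) - 112\right) \left(80 \cdot 29 - 1716\right) = \left(1035 - 112\right) \left(2320 - 1716\right) = 923 \cdot 604 = 557492$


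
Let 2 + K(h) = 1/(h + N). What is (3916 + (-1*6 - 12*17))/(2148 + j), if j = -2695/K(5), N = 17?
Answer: 79679/75827 ≈ 1.0508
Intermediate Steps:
K(h) = -2 + 1/(17 + h) (K(h) = -2 + 1/(h + 17) = -2 + 1/(17 + h))
j = 59290/43 (j = -2695*(17 + 5)/(-33 - 2*5) = -2695*22/(-33 - 10) = -2695/((1/22)*(-43)) = -2695/(-43/22) = -2695*(-22/43) = 59290/43 ≈ 1378.8)
(3916 + (-1*6 - 12*17))/(2148 + j) = (3916 + (-1*6 - 12*17))/(2148 + 59290/43) = (3916 + (-6 - 204))/(151654/43) = (3916 - 210)*(43/151654) = 3706*(43/151654) = 79679/75827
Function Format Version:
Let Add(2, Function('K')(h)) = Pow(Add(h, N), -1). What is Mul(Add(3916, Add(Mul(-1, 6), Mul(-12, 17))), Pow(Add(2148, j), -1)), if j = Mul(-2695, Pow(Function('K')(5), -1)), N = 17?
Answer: Rational(79679, 75827) ≈ 1.0508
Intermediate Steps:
Function('K')(h) = Add(-2, Pow(Add(17, h), -1)) (Function('K')(h) = Add(-2, Pow(Add(h, 17), -1)) = Add(-2, Pow(Add(17, h), -1)))
j = Rational(59290, 43) (j = Mul(-2695, Pow(Mul(Pow(Add(17, 5), -1), Add(-33, Mul(-2, 5))), -1)) = Mul(-2695, Pow(Mul(Pow(22, -1), Add(-33, -10)), -1)) = Mul(-2695, Pow(Mul(Rational(1, 22), -43), -1)) = Mul(-2695, Pow(Rational(-43, 22), -1)) = Mul(-2695, Rational(-22, 43)) = Rational(59290, 43) ≈ 1378.8)
Mul(Add(3916, Add(Mul(-1, 6), Mul(-12, 17))), Pow(Add(2148, j), -1)) = Mul(Add(3916, Add(Mul(-1, 6), Mul(-12, 17))), Pow(Add(2148, Rational(59290, 43)), -1)) = Mul(Add(3916, Add(-6, -204)), Pow(Rational(151654, 43), -1)) = Mul(Add(3916, -210), Rational(43, 151654)) = Mul(3706, Rational(43, 151654)) = Rational(79679, 75827)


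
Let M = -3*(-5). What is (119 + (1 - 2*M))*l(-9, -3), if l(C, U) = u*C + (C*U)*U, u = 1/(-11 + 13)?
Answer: -7695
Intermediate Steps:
M = 15
u = ½ (u = 1/2 = ½ ≈ 0.50000)
l(C, U) = C/2 + C*U² (l(C, U) = C/2 + (C*U)*U = C/2 + C*U²)
(119 + (1 - 2*M))*l(-9, -3) = (119 + (1 - 2*15))*(-9*(½ + (-3)²)) = (119 + (1 - 30))*(-9*(½ + 9)) = (119 - 29)*(-9*19/2) = 90*(-171/2) = -7695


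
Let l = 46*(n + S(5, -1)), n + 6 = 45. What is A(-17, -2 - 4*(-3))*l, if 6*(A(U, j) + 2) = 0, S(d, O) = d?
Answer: -4048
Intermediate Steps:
n = 39 (n = -6 + 45 = 39)
A(U, j) = -2 (A(U, j) = -2 + (⅙)*0 = -2 + 0 = -2)
l = 2024 (l = 46*(39 + 5) = 46*44 = 2024)
A(-17, -2 - 4*(-3))*l = -2*2024 = -4048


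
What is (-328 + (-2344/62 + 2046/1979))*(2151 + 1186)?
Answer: -74676834258/61349 ≈ -1.2172e+6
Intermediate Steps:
(-328 + (-2344/62 + 2046/1979))*(2151 + 1186) = (-328 + (-2344*1/62 + 2046*(1/1979)))*3337 = (-328 + (-1172/31 + 2046/1979))*3337 = (-328 - 2255962/61349)*3337 = -22378434/61349*3337 = -74676834258/61349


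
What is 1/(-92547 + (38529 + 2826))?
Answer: -1/51192 ≈ -1.9534e-5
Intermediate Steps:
1/(-92547 + (38529 + 2826)) = 1/(-92547 + 41355) = 1/(-51192) = -1/51192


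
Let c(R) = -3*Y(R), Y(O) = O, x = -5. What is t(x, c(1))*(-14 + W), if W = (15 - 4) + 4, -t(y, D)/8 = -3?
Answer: 24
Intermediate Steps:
c(R) = -3*R
t(y, D) = 24 (t(y, D) = -8*(-3) = 24)
W = 15 (W = 11 + 4 = 15)
t(x, c(1))*(-14 + W) = 24*(-14 + 15) = 24*1 = 24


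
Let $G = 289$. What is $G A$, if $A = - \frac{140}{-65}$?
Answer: $\frac{8092}{13} \approx 622.46$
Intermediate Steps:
$A = \frac{28}{13}$ ($A = \left(-140\right) \left(- \frac{1}{65}\right) = \frac{28}{13} \approx 2.1538$)
$G A = 289 \cdot \frac{28}{13} = \frac{8092}{13}$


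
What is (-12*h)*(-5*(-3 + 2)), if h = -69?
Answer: 4140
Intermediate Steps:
(-12*h)*(-5*(-3 + 2)) = (-12*(-69))*(-5*(-3 + 2)) = 828*(-5*(-1)) = 828*5 = 4140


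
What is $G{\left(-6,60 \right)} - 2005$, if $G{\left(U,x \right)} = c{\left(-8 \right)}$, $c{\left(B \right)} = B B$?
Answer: $-1941$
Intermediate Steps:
$c{\left(B \right)} = B^{2}$
$G{\left(U,x \right)} = 64$ ($G{\left(U,x \right)} = \left(-8\right)^{2} = 64$)
$G{\left(-6,60 \right)} - 2005 = 64 - 2005 = -1941$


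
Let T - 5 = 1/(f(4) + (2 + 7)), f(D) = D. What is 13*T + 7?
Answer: 73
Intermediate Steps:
T = 66/13 (T = 5 + 1/(4 + (2 + 7)) = 5 + 1/(4 + 9) = 5 + 1/13 = 66/13 ≈ 5.0769)
13*T + 7 = 13*(66/13) + 7 = 66 + 7 = 73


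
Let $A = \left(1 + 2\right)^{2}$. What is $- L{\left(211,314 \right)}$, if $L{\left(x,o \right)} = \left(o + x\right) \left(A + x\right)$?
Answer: $-115500$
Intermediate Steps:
$A = 9$ ($A = 3^{2} = 9$)
$L{\left(x,o \right)} = \left(9 + x\right) \left(o + x\right)$ ($L{\left(x,o \right)} = \left(o + x\right) \left(9 + x\right) = \left(9 + x\right) \left(o + x\right)$)
$- L{\left(211,314 \right)} = - (211^{2} + 9 \cdot 314 + 9 \cdot 211 + 314 \cdot 211) = - (44521 + 2826 + 1899 + 66254) = \left(-1\right) 115500 = -115500$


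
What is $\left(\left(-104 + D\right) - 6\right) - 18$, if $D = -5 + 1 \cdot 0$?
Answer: $-133$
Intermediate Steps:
$D = -5$ ($D = -5 + 0 = -5$)
$\left(\left(-104 + D\right) - 6\right) - 18 = \left(\left(-104 - 5\right) - 6\right) - 18 = \left(-109 - 6\right) - 18 = -115 - 18 = -133$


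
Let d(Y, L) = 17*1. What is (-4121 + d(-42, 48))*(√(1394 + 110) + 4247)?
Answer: -17429688 - 16416*√94 ≈ -1.7589e+7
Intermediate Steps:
d(Y, L) = 17
(-4121 + d(-42, 48))*(√(1394 + 110) + 4247) = (-4121 + 17)*(√(1394 + 110) + 4247) = -4104*(√1504 + 4247) = -4104*(4*√94 + 4247) = -4104*(4247 + 4*√94) = -17429688 - 16416*√94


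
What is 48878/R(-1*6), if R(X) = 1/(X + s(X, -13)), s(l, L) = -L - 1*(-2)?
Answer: 439902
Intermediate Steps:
s(l, L) = 2 - L (s(l, L) = -L + 2 = 2 - L)
R(X) = 1/(15 + X) (R(X) = 1/(X + (2 - 1*(-13))) = 1/(X + (2 + 13)) = 1/(X + 15) = 1/(15 + X))
48878/R(-1*6) = 48878/(1/(15 - 1*6)) = 48878/(1/(15 - 6)) = 48878/(1/9) = 48878*9 = 439902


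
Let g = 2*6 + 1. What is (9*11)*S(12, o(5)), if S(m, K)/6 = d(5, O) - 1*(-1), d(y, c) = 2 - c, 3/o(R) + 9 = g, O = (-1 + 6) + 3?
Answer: -2970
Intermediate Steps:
g = 13 (g = 12 + 1 = 13)
O = 8 (O = 5 + 3 = 8)
o(R) = 3/4 (o(R) = 3/(-9 + 13) = 3/4)
S(m, K) = -30 (S(m, K) = 6*((2 - 1*8) - 1*(-1)) = 6*((2 - 8) + 1) = 6*(-6 + 1) = 6*(-5) = -30)
(9*11)*S(12, o(5)) = (9*11)*(-30) = 99*(-30) = -2970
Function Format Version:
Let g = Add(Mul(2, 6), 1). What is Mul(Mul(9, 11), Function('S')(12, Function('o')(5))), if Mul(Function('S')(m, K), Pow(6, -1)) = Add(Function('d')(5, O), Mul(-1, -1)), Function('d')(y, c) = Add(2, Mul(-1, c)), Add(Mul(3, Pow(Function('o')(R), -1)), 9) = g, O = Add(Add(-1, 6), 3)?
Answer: -2970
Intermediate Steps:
g = 13 (g = Add(12, 1) = 13)
O = 8 (O = Add(5, 3) = 8)
Function('o')(R) = Rational(3, 4) (Function('o')(R) = Mul(3, Pow(Add(-9, 13), -1)) = Mul(3, Pow(4, -1)) = Mul(3, Rational(1, 4)) = Rational(3, 4))
Function('S')(m, K) = -30 (Function('S')(m, K) = Mul(6, Add(Add(2, Mul(-1, 8)), Mul(-1, -1))) = Mul(6, Add(Add(2, -8), 1)) = Mul(6, Add(-6, 1)) = Mul(6, -5) = -30)
Mul(Mul(9, 11), Function('S')(12, Function('o')(5))) = Mul(Mul(9, 11), -30) = Mul(99, -30) = -2970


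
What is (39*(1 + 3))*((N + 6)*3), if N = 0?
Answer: 2808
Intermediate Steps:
(39*(1 + 3))*((N + 6)*3) = (39*(1 + 3))*((0 + 6)*3) = (39*4)*(6*3) = 156*18 = 2808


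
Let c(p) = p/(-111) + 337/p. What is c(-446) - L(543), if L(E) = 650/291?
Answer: 1646691/1600694 ≈ 1.0287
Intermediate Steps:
L(E) = 650/291 (L(E) = 650*(1/291) = 650/291)
c(p) = 337/p - p/111 (c(p) = p*(-1/111) + 337/p = -p/111 + 337/p = 337/p - p/111)
c(-446) - L(543) = (337/(-446) - 1/111*(-446)) - 1*650/291 = (337*(-1/446) + 446/111) - 650/291 = (-337/446 + 446/111) - 650/291 = 161509/49506 - 650/291 = 1646691/1600694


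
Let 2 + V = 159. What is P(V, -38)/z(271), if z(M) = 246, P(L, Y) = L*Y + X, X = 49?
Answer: -5917/246 ≈ -24.053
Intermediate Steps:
V = 157 (V = -2 + 159 = 157)
P(L, Y) = 49 + L*Y (P(L, Y) = L*Y + 49 = 49 + L*Y)
P(V, -38)/z(271) = (49 + 157*(-38))/246 = (49 - 5966)*(1/246) = -5917*1/246 = -5917/246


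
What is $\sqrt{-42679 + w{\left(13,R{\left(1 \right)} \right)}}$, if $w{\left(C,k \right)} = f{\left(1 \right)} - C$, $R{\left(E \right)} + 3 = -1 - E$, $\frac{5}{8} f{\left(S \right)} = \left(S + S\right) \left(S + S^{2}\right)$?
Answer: $\frac{2 i \sqrt{266785}}{5} \approx 206.6 i$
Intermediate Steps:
$f{\left(S \right)} = \frac{16 S \left(S + S^{2}\right)}{5}$ ($f{\left(S \right)} = \frac{8 \left(S + S\right) \left(S + S^{2}\right)}{5} = \frac{8 \cdot 2 S \left(S + S^{2}\right)}{5} = \frac{16 S \left(S + S^{2}\right)}{5}$)
$R{\left(E \right)} = -4 - E$ ($R{\left(E \right)} = -3 - \left(1 + E\right) = -4 - E$)
$w{\left(C,k \right)} = \frac{32}{5} - C$ ($w{\left(C,k \right)} = \frac{16 \cdot 1^{2} \left(1 + 1\right)}{5} - C = \frac{16}{5} \cdot 1 \cdot 2 - C = \frac{32}{5} - C$)
$\sqrt{-42679 + w{\left(13,R{\left(1 \right)} \right)}} = \sqrt{-42679 + \left(\frac{32}{5} - 13\right)} = \sqrt{-42679 - \frac{33}{5}} = \sqrt{- \frac{213428}{5}} = \frac{2 i \sqrt{266785}}{5}$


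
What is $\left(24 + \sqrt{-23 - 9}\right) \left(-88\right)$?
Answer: $-2112 - 352 i \sqrt{2} \approx -2112.0 - 497.8 i$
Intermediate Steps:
$\left(24 + \sqrt{-23 - 9}\right) \left(-88\right) = \left(24 + \sqrt{-32}\right) \left(-88\right) = \left(24 + 4 i \sqrt{2}\right) \left(-88\right) = -2112 - 352 i \sqrt{2}$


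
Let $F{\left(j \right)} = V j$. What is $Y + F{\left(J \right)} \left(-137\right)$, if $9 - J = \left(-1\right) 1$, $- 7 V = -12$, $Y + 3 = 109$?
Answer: $- \frac{15698}{7} \approx -2242.6$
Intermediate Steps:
$Y = 106$ ($Y = -3 + 109 = 106$)
$V = \frac{12}{7}$ ($V = \left(- \frac{1}{7}\right) \left(-12\right) = \frac{12}{7} \approx 1.7143$)
$J = 10$ ($J = 9 - \left(-1\right) 1 = 9 - -1 = 9 + 1 = 10$)
$F{\left(j \right)} = \frac{12 j}{7}$
$Y + F{\left(J \right)} \left(-137\right) = 106 + \frac{12}{7} \cdot 10 \left(-137\right) = 106 + \frac{120}{7} \left(-137\right) = 106 - \frac{16440}{7} = - \frac{15698}{7}$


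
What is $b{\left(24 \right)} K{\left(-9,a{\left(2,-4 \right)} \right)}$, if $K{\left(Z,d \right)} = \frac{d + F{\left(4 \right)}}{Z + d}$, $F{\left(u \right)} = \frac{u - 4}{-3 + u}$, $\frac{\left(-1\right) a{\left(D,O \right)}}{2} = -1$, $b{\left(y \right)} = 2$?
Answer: $- \frac{4}{7} \approx -0.57143$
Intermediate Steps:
$a{\left(D,O \right)} = 2$ ($a{\left(D,O \right)} = \left(-2\right) \left(-1\right) = 2$)
$F{\left(u \right)} = \frac{-4 + u}{-3 + u}$
$K{\left(Z,d \right)} = \frac{d}{Z + d}$ ($K{\left(Z,d \right)} = \frac{d + \frac{-4 + 4}{-3 + 4}}{Z + d} = \frac{d + 1^{-1} \cdot 0}{Z + d} = \frac{d + 1 \cdot 0}{Z + d} = \frac{d + 0}{Z + d} = \frac{d}{Z + d}$)
$b{\left(24 \right)} K{\left(-9,a{\left(2,-4 \right)} \right)} = 2 \frac{2}{-9 + 2} = 2 \frac{2}{-7} = 2 \cdot 2 \left(- \frac{1}{7}\right) = 2 \left(- \frac{2}{7}\right) = - \frac{4}{7}$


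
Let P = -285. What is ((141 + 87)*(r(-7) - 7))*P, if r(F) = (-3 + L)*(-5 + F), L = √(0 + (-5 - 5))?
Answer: -1884420 + 779760*I*√10 ≈ -1.8844e+6 + 2.4658e+6*I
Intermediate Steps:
L = I*√10 (L = √(0 - 10) = √(-10) = I*√10 ≈ 3.1623*I)
r(F) = (-5 + F)*(-3 + I*√10) (r(F) = (-3 + I*√10)*(-5 + F) = (-5 + F)*(-3 + I*√10))
((141 + 87)*(r(-7) - 7))*P = ((141 + 87)*((15 - 3*(-7) - 5*I*√10 + I*(-7)*√10) - 7))*(-285) = (228*((15 + 21 - 5*I*√10 - 7*I*√10) - 7))*(-285) = (228*((36 - 12*I*√10) - 7))*(-285) = (228*(29 - 12*I*√10))*(-285) = (6612 - 2736*I*√10)*(-285) = -1884420 + 779760*I*√10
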